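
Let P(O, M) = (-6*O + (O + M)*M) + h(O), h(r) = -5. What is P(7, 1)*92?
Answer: -3588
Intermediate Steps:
P(O, M) = -5 - 6*O + M*(M + O) (P(O, M) = (-6*O + (O + M)*M) - 5 = (-6*O + (M + O)*M) - 5 = (-6*O + M*(M + O)) - 5 = -5 - 6*O + M*(M + O))
P(7, 1)*92 = (-5 + 1**2 - 6*7 + 1*7)*92 = (-5 + 1 - 42 + 7)*92 = -39*92 = -3588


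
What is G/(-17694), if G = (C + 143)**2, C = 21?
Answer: -13448/8847 ≈ -1.5201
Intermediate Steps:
G = 26896 (G = (21 + 143)**2 = 164**2 = 26896)
G/(-17694) = 26896/(-17694) = 26896*(-1/17694) = -13448/8847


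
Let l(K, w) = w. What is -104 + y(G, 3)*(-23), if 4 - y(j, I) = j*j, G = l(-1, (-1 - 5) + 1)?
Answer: 379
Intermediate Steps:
G = -5 (G = (-1 - 5) + 1 = -6 + 1 = -5)
y(j, I) = 4 - j**2 (y(j, I) = 4 - j*j = 4 - j**2)
-104 + y(G, 3)*(-23) = -104 + (4 - 1*(-5)**2)*(-23) = -104 + (4 - 1*25)*(-23) = -104 + (4 - 25)*(-23) = -104 - 21*(-23) = -104 + 483 = 379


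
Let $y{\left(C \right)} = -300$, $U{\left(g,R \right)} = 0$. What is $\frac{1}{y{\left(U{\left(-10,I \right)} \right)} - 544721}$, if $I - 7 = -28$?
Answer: $- \frac{1}{545021} \approx -1.8348 \cdot 10^{-6}$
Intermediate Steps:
$I = -21$ ($I = 7 - 28 = -21$)
$\frac{1}{y{\left(U{\left(-10,I \right)} \right)} - 544721} = \frac{1}{-300 - 544721} = \frac{1}{-545021} = - \frac{1}{545021}$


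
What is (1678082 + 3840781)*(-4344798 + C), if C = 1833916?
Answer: -13857213767166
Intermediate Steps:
(1678082 + 3840781)*(-4344798 + C) = (1678082 + 3840781)*(-4344798 + 1833916) = 5518863*(-2510882) = -13857213767166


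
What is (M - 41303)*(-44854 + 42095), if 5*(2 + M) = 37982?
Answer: 465010137/5 ≈ 9.3002e+7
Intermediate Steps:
M = 37972/5 (M = -2 + (⅕)*37982 = -2 + 37982/5 = 37972/5 ≈ 7594.4)
(M - 41303)*(-44854 + 42095) = (37972/5 - 41303)*(-44854 + 42095) = -168543/5*(-2759) = 465010137/5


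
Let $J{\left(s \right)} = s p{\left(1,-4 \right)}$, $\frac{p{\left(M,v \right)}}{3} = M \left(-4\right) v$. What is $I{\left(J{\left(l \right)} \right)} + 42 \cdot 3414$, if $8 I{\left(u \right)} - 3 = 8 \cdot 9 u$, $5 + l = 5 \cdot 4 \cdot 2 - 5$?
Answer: $\frac{1250787}{8} \approx 1.5635 \cdot 10^{5}$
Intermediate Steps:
$l = 30$ ($l = -5 - \left(5 - 5 \cdot 4 \cdot 2\right) = -5 + \left(20 \cdot 2 - 5\right) = -5 + \left(40 - 5\right) = -5 + 35 = 30$)
$p{\left(M,v \right)} = - 12 M v$ ($p{\left(M,v \right)} = 3 M \left(-4\right) v = 3 - 4 M v = 3 \left(- 4 M v\right) = - 12 M v$)
$J{\left(s \right)} = 48 s$ ($J{\left(s \right)} = s \left(\left(-12\right) 1 \left(-4\right)\right) = s 48 = 48 s$)
$I{\left(u \right)} = \frac{3}{8} + 9 u$ ($I{\left(u \right)} = \frac{3}{8} + \frac{8 \cdot 9 u}{8} = \frac{3}{8} + \frac{72 u}{8} = \frac{3}{8} + 9 u$)
$I{\left(J{\left(l \right)} \right)} + 42 \cdot 3414 = \left(\frac{3}{8} + 9 \cdot 48 \cdot 30\right) + 42 \cdot 3414 = \left(\frac{3}{8} + 9 \cdot 1440\right) + 143388 = \left(\frac{3}{8} + 12960\right) + 143388 = \frac{103683}{8} + 143388 = \frac{1250787}{8}$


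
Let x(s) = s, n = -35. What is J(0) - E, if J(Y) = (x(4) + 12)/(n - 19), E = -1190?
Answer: 32122/27 ≈ 1189.7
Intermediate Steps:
J(Y) = -8/27 (J(Y) = (4 + 12)/(-35 - 19) = 16/(-54) = 16*(-1/54) = -8/27)
J(0) - E = -8/27 - 1*(-1190) = -8/27 + 1190 = 32122/27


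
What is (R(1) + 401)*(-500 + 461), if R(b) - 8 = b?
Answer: -15990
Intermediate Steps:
R(b) = 8 + b
(R(1) + 401)*(-500 + 461) = ((8 + 1) + 401)*(-500 + 461) = (9 + 401)*(-39) = 410*(-39) = -15990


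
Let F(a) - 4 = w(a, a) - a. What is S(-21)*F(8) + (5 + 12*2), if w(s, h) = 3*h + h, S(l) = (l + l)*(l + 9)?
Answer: 14141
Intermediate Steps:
S(l) = 2*l*(9 + l) (S(l) = (2*l)*(9 + l) = 2*l*(9 + l))
w(s, h) = 4*h
F(a) = 4 + 3*a (F(a) = 4 + (4*a - a) = 4 + 3*a)
S(-21)*F(8) + (5 + 12*2) = (2*(-21)*(9 - 21))*(4 + 3*8) + (5 + 12*2) = (2*(-21)*(-12))*(4 + 24) + (5 + 24) = 504*28 + 29 = 14112 + 29 = 14141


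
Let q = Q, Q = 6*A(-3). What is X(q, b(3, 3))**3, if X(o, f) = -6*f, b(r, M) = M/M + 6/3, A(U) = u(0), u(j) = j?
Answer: -5832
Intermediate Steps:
A(U) = 0
Q = 0 (Q = 6*0 = 0)
b(r, M) = 3 (b(r, M) = 1 + 6*(1/3) = 1 + 2 = 3)
q = 0
X(q, b(3, 3))**3 = (-6*3)**3 = (-18)**3 = -5832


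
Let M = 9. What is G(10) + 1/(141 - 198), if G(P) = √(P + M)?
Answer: -1/57 + √19 ≈ 4.3414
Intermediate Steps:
G(P) = √(9 + P) (G(P) = √(P + 9) = √(9 + P))
G(10) + 1/(141 - 198) = √(9 + 10) + 1/(141 - 198) = √19 + 1/(-57) = √19 - 1/57 = -1/57 + √19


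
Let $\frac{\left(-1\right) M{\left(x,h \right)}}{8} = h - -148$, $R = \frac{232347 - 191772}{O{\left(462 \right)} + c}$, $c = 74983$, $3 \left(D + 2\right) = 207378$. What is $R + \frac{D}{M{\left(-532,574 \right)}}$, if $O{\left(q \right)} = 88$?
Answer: $- \frac{1238711651}{108402524} \approx -11.427$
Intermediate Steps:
$D = 69124$ ($D = -2 + \frac{1}{3} \cdot 207378 = -2 + 69126 = 69124$)
$R = \frac{40575}{75071}$ ($R = \frac{232347 - 191772}{88 + 74983} = \frac{40575}{75071} \approx 0.54049$)
$M{\left(x,h \right)} = -1184 - 8 h$ ($M{\left(x,h \right)} = - 8 \left(h - -148\right) = - 8 \left(h + 148\right) = - 8 \left(148 + h\right) = -1184 - 8 h$)
$R + \frac{D}{M{\left(-532,574 \right)}} = \frac{40575}{75071} + \frac{69124}{-1184 - 4592} = \frac{40575}{75071} + \frac{69124}{-5776} = \frac{40575}{75071} + 69124 \left(- \frac{1}{5776}\right) = \frac{40575}{75071} - \frac{17281}{1444} = - \frac{1238711651}{108402524}$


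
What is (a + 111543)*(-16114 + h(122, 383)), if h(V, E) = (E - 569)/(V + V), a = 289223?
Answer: -393953178383/61 ≈ -6.4582e+9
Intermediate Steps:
h(V, E) = (-569 + E)/(2*V) (h(V, E) = (-569 + E)/((2*V)) = (-569 + E)*(1/(2*V)) = (-569 + E)/(2*V))
(a + 111543)*(-16114 + h(122, 383)) = (289223 + 111543)*(-16114 + (1/2)*(-569 + 383)/122) = 400766*(-16114 + (1/2)*(1/122)*(-186)) = 400766*(-16114 - 93/122) = 400766*(-1966001/122) = -393953178383/61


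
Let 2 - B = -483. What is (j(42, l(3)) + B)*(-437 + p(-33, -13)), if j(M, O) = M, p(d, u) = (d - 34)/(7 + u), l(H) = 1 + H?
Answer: -1346485/6 ≈ -2.2441e+5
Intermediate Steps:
p(d, u) = (-34 + d)/(7 + u)
B = 485 (B = 2 - 1*(-483) = 2 + 483 = 485)
(j(42, l(3)) + B)*(-437 + p(-33, -13)) = (42 + 485)*(-437 + (-34 - 33)/(7 - 13)) = 527*(-437 - 67/(-6)) = 527*(-437 - 1/6*(-67)) = 527*(-437 + 67/6) = 527*(-2555/6) = -1346485/6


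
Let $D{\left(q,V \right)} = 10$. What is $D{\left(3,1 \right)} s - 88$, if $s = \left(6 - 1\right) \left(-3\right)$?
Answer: $-238$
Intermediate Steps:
$s = -15$ ($s = 5 \left(-3\right) = -15$)
$D{\left(3,1 \right)} s - 88 = 10 \left(-15\right) - 88 = -150 - 88 = -238$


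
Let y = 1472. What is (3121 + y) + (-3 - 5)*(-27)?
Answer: 4809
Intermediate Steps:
(3121 + y) + (-3 - 5)*(-27) = (3121 + 1472) + (-3 - 5)*(-27) = 4593 - 8*(-27) = 4593 + 216 = 4809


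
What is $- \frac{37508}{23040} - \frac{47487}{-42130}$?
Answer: $- \frac{1104799}{2206080} \approx -0.5008$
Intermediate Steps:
$- \frac{37508}{23040} - \frac{47487}{-42130} = \left(-37508\right) \frac{1}{23040} - - \frac{4317}{3830} = - \frac{9377}{5760} + \frac{4317}{3830} = - \frac{1104799}{2206080}$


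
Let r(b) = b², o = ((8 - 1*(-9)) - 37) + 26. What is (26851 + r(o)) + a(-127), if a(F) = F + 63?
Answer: 26823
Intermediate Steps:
o = 6 (o = ((8 + 9) - 37) + 26 = (17 - 37) + 26 = -20 + 26 = 6)
a(F) = 63 + F
(26851 + r(o)) + a(-127) = (26851 + 6²) + (63 - 127) = (26851 + 36) - 64 = 26887 - 64 = 26823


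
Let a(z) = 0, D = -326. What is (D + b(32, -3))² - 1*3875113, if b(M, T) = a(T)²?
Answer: -3768837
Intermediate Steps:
b(M, T) = 0 (b(M, T) = 0² = 0)
(D + b(32, -3))² - 1*3875113 = (-326 + 0)² - 1*3875113 = (-326)² - 3875113 = 106276 - 3875113 = -3768837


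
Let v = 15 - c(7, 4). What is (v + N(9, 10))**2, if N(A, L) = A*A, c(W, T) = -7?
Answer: 10609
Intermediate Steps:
N(A, L) = A**2
v = 22 (v = 15 - 1*(-7) = 15 + 7 = 22)
(v + N(9, 10))**2 = (22 + 9**2)**2 = (22 + 81)**2 = 103**2 = 10609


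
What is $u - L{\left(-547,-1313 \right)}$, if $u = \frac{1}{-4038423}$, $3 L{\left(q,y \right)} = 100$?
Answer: $- \frac{44871367}{1346141} \approx -33.333$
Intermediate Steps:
$L{\left(q,y \right)} = \frac{100}{3}$ ($L{\left(q,y \right)} = \frac{1}{3} \cdot 100 = \frac{100}{3}$)
$u = - \frac{1}{4038423} \approx -2.4762 \cdot 10^{-7}$
$u - L{\left(-547,-1313 \right)} = - \frac{1}{4038423} - \frac{100}{3} = - \frac{44871367}{1346141}$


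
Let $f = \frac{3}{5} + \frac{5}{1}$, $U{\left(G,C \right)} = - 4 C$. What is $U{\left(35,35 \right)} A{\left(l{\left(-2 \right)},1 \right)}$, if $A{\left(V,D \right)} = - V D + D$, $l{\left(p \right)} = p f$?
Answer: $-1708$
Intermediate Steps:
$f = \frac{28}{5}$ ($f = 3 \cdot \frac{1}{5} + 5 \cdot 1 = \frac{3}{5} + 5 = \frac{28}{5} \approx 5.6$)
$l{\left(p \right)} = \frac{28 p}{5}$ ($l{\left(p \right)} = p \frac{28}{5} = \frac{28 p}{5}$)
$A{\left(V,D \right)} = D - D V$ ($A{\left(V,D \right)} = - D V + D = D - D V$)
$U{\left(35,35 \right)} A{\left(l{\left(-2 \right)},1 \right)} = \left(-4\right) 35 \cdot 1 \left(1 - \frac{28}{5} \left(-2\right)\right) = - 140 \cdot 1 \left(1 - - \frac{56}{5}\right) = - 140 \cdot 1 \left(1 + \frac{56}{5}\right) = - 140 \cdot 1 \cdot \frac{61}{5} = \left(-140\right) \frac{61}{5} = -1708$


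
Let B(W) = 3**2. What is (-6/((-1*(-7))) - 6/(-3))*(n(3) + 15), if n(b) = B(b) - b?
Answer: 24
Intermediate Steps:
B(W) = 9
n(b) = 9 - b
(-6/((-1*(-7))) - 6/(-3))*(n(3) + 15) = (-6/((-1*(-7))) - 6/(-3))*((9 - 1*3) + 15) = (-6/7 - 6*(-1/3))*((9 - 3) + 15) = (-6*1/7 + 2)*(6 + 15) = (-6/7 + 2)*21 = (8/7)*21 = 24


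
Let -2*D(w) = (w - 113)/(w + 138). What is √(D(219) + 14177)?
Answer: 4*√112926597/357 ≈ 119.07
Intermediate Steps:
D(w) = -(-113 + w)/(2*(138 + w)) (D(w) = -(w - 113)/(2*(w + 138)) = -(-113 + w)/(2*(138 + w)))
√(D(219) + 14177) = √((113 - 1*219)/(2*(138 + 219)) + 14177) = √((½)*(113 - 219)/357 + 14177) = √((½)*(1/357)*(-106) + 14177) = √(-53/357 + 14177) = √(5061136/357) = 4*√112926597/357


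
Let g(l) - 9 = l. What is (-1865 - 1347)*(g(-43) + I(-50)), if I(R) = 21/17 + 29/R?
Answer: 45518858/425 ≈ 1.0710e+5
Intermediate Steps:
g(l) = 9 + l
I(R) = 21/17 + 29/R (I(R) = 21*(1/17) + 29/R = 21/17 + 29/R)
(-1865 - 1347)*(g(-43) + I(-50)) = (-1865 - 1347)*((9 - 43) + (21/17 + 29/(-50))) = -3212*(-34 + (21/17 + 29*(-1/50))) = -3212*(-34 + (21/17 - 29/50)) = -3212*(-34 + 557/850) = -3212*(-28343/850) = 45518858/425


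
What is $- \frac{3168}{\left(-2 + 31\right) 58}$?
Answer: $- \frac{1584}{841} \approx -1.8835$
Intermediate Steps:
$- \frac{3168}{\left(-2 + 31\right) 58} = - \frac{3168}{29 \cdot 58} = - \frac{3168}{1682} = \left(-3168\right) \frac{1}{1682} = - \frac{1584}{841}$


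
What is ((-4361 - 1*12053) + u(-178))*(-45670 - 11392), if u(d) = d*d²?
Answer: 322752144292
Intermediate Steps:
u(d) = d³
((-4361 - 1*12053) + u(-178))*(-45670 - 11392) = ((-4361 - 1*12053) + (-178)³)*(-45670 - 11392) = ((-4361 - 12053) - 5639752)*(-57062) = (-16414 - 5639752)*(-57062) = -5656166*(-57062) = 322752144292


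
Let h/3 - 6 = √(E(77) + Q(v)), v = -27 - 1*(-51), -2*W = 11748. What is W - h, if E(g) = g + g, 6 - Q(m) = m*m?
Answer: -5892 - 12*I*√26 ≈ -5892.0 - 61.188*I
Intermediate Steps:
W = -5874 (W = -½*11748 = -5874)
v = 24 (v = -27 + 51 = 24)
Q(m) = 6 - m² (Q(m) = 6 - m*m = 6 - m²)
E(g) = 2*g
h = 18 + 12*I*√26 (h = 18 + 3*√(2*77 + (6 - 1*24²)) = 18 + 3*√(154 + (6 - 1*576)) = 18 + 3*√(154 + (6 - 576)) = 18 + 3*√(154 - 570) = 18 + 3*√(-416) = 18 + 3*(4*I*√26) = 18 + 12*I*√26 ≈ 18.0 + 61.188*I)
W - h = -5874 - (18 + 12*I*√26) = -5874 + (-18 - 12*I*√26) = -5892 - 12*I*√26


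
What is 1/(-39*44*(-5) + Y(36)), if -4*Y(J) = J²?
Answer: 1/8256 ≈ 0.00012112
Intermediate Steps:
Y(J) = -J²/4
1/(-39*44*(-5) + Y(36)) = 1/(-39*44*(-5) - ¼*36²) = 1/(-1716*(-5) - ¼*1296) = 1/(8580 - 324) = 1/8256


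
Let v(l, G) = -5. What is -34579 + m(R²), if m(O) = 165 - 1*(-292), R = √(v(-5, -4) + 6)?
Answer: -34122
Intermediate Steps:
R = 1 (R = √(-5 + 6) = √1 = 1)
m(O) = 457 (m(O) = 165 + 292 = 457)
-34579 + m(R²) = -34579 + 457 = -34122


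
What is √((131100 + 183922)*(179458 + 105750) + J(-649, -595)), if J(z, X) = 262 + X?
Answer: √89846794243 ≈ 2.9974e+5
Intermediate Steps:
√((131100 + 183922)*(179458 + 105750) + J(-649, -595)) = √((131100 + 183922)*(179458 + 105750) + (262 - 595)) = √(315022*285208 - 333) = √(89846794576 - 333) = √89846794243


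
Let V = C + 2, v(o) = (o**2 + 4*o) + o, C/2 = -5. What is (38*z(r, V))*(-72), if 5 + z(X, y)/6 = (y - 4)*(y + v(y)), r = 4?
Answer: 3233952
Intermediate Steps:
C = -10 (C = 2*(-5) = -10)
v(o) = o**2 + 5*o
V = -8 (V = -10 + 2 = -8)
z(X, y) = -30 + 6*(-4 + y)*(y + y*(5 + y)) (z(X, y) = -30 + 6*((y - 4)*(y + y*(5 + y))) = -30 + 6*((-4 + y)*(y + y*(5 + y))) = -30 + 6*(-4 + y)*(y + y*(5 + y)))
(38*z(r, V))*(-72) = (38*(-30 - 144*(-8) + 6*(-8)**3 + 12*(-8)**2))*(-72) = (38*(-30 + 1152 + 6*(-512) + 12*64))*(-72) = (38*(-30 + 1152 - 3072 + 768))*(-72) = (38*(-1182))*(-72) = -44916*(-72) = 3233952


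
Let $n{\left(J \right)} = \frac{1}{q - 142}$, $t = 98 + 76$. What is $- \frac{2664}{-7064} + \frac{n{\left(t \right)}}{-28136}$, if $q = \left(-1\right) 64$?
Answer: $\frac{1930074211}{5117882128} \approx 0.37712$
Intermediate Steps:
$t = 174$
$q = -64$
$n{\left(J \right)} = - \frac{1}{206}$ ($n{\left(J \right)} = \frac{1}{-64 - 142} = \frac{1}{-206} = - \frac{1}{206}$)
$- \frac{2664}{-7064} + \frac{n{\left(t \right)}}{-28136} = - \frac{2664}{-7064} - \frac{1}{206 \left(-28136\right)} = \left(-2664\right) \left(- \frac{1}{7064}\right) - - \frac{1}{5796016} = \frac{333}{883} + \frac{1}{5796016} = \frac{1930074211}{5117882128}$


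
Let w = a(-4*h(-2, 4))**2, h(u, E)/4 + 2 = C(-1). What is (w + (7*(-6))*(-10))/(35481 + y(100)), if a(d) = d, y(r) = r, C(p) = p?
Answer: 2724/35581 ≈ 0.076558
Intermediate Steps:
h(u, E) = -12 (h(u, E) = -8 + 4*(-1) = -8 - 4 = -12)
w = 2304 (w = (-4*(-12))**2 = 48**2 = 2304)
(w + (7*(-6))*(-10))/(35481 + y(100)) = (2304 + (7*(-6))*(-10))/(35481 + 100) = (2304 - 42*(-10))/35581 = (2304 + 420)*(1/35581) = 2724*(1/35581) = 2724/35581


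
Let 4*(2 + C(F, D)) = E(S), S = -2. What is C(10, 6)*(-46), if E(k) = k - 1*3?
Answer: 299/2 ≈ 149.50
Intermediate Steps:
E(k) = -3 + k (E(k) = k - 3 = -3 + k)
C(F, D) = -13/4 (C(F, D) = -2 + (-3 - 2)/4 = -2 + (1/4)*(-5) = -2 - 5/4 = -13/4)
C(10, 6)*(-46) = -13/4*(-46) = 299/2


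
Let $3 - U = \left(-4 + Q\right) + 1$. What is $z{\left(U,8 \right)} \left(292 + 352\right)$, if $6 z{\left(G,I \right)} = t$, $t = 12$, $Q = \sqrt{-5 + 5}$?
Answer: $1288$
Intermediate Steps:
$Q = 0$ ($Q = \sqrt{0} = 0$)
$U = 6$ ($U = 3 - \left(\left(-4 + 0\right) + 1\right) = 3 - \left(-4 + 1\right) = 3 - -3 = 3 + 3 = 6$)
$z{\left(G,I \right)} = 2$ ($z{\left(G,I \right)} = \frac{1}{6} \cdot 12 = 2$)
$z{\left(U,8 \right)} \left(292 + 352\right) = 2 \left(292 + 352\right) = 2 \cdot 644 = 1288$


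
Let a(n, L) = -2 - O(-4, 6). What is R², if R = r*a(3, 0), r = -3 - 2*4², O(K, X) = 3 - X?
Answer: 1225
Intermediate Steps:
a(n, L) = 1 (a(n, L) = -2 - (3 - 1*6) = -2 - (3 - 6) = -2 - 1*(-3) = -2 + 3 = 1)
r = -35 (r = -3 - 2*16 = -3 - 32 = -35)
R = -35 (R = -35*1 = -35)
R² = (-35)² = 1225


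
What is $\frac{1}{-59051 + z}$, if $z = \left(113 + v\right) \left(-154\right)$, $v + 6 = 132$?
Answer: $- \frac{1}{95857} \approx -1.0432 \cdot 10^{-5}$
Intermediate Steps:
$v = 126$ ($v = -6 + 132 = 126$)
$z = -36806$ ($z = \left(113 + 126\right) \left(-154\right) = 239 \left(-154\right) = -36806$)
$\frac{1}{-59051 + z} = \frac{1}{-59051 - 36806} = \frac{1}{-95857} = - \frac{1}{95857}$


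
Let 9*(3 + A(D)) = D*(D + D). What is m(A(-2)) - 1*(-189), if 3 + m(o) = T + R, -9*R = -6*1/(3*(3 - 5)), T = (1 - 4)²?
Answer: 1754/9 ≈ 194.89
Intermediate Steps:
A(D) = -3 + 2*D²/9 (A(D) = -3 + (D*(D + D))/9 = -3 + (D*(2*D))/9 = -3 + (2*D²)/9 = -3 + 2*D²/9)
T = 9 (T = (-3)² = 9)
R = -⅑ (R = -(-2)/(3*(3*(3 - 5))) = -(-2)/(3*(3*(-2))) = -(-2)/(3*(-6)) = -(-2)*(-1)/(3*6) = -⅑*1 = -⅑ ≈ -0.11111)
m(o) = 53/9 (m(o) = -3 + (9 - ⅑) = -3 + 80/9 = 53/9)
m(A(-2)) - 1*(-189) = 53/9 - 1*(-189) = 53/9 + 189 = 1754/9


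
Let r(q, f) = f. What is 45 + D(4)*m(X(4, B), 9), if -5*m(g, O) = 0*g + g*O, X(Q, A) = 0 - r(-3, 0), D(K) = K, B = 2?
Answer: 45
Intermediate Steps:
X(Q, A) = 0 (X(Q, A) = 0 - 1*0 = 0 + 0 = 0)
m(g, O) = -O*g/5 (m(g, O) = -(0*g + g*O)/5 = -(0 + O*g)/5 = -O*g/5)
45 + D(4)*m(X(4, B), 9) = 45 + 4*(-1/5*9*0) = 45 + 4*0 = 45 + 0 = 45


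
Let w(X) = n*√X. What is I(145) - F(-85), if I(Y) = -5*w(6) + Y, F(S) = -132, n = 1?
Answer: 277 - 5*√6 ≈ 264.75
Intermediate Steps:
w(X) = √X (w(X) = 1*√X = √X)
I(Y) = Y - 5*√6 (I(Y) = -5*√6 + Y = Y - 5*√6)
I(145) - F(-85) = (145 - 5*√6) - 1*(-132) = (145 - 5*√6) + 132 = 277 - 5*√6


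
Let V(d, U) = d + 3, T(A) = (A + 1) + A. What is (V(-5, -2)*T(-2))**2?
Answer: 36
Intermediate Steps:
T(A) = 1 + 2*A (T(A) = (1 + A) + A = 1 + 2*A)
V(d, U) = 3 + d
(V(-5, -2)*T(-2))**2 = ((3 - 5)*(1 + 2*(-2)))**2 = (-2*(1 - 4))**2 = (-2*(-3))**2 = 6**2 = 36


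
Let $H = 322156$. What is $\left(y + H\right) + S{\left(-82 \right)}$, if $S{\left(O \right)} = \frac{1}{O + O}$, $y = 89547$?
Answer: $\frac{67519291}{164} \approx 4.117 \cdot 10^{5}$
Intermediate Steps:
$S{\left(O \right)} = \frac{1}{2 O}$
$\left(y + H\right) + S{\left(-82 \right)} = \left(89547 + 322156\right) + \frac{1}{2 \left(-82\right)} = 411703 + \frac{1}{2} \left(- \frac{1}{82}\right) = 411703 - \frac{1}{164} = \frac{67519291}{164}$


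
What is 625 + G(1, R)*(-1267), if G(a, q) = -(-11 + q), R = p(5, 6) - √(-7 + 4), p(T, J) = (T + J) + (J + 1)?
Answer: 9494 - 1267*I*√3 ≈ 9494.0 - 2194.5*I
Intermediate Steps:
p(T, J) = 1 + T + 2*J (p(T, J) = (J + T) + (1 + J) = 1 + T + 2*J)
R = 18 - I*√3 (R = (1 + 5 + 2*6) - √(-7 + 4) = (1 + 5 + 12) - √(-3) = 18 - I*√3 ≈ 18.0 - 1.732*I)
G(a, q) = 11 - q
625 + G(1, R)*(-1267) = 625 + (11 - (18 - I*√3))*(-1267) = 625 + (11 + (-18 + I*√3))*(-1267) = 625 + (-7 + I*√3)*(-1267) = 625 + (8869 - 1267*I*√3) = 9494 - 1267*I*√3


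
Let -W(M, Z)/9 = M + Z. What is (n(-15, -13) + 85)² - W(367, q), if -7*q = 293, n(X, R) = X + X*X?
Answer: 629659/7 ≈ 89951.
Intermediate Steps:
n(X, R) = X + X²
q = -293/7 (q = -⅐*293 = -293/7 ≈ -41.857)
W(M, Z) = -9*M - 9*Z (W(M, Z) = -9*(M + Z) = -9*M - 9*Z)
(n(-15, -13) + 85)² - W(367, q) = (-15*(1 - 15) + 85)² - (-9*367 - 9*(-293/7)) = (-15*(-14) + 85)² - (-3303 + 2637/7) = (210 + 85)² - 1*(-20484/7) = 295² + 20484/7 = 87025 + 20484/7 = 629659/7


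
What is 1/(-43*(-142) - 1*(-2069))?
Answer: 1/8175 ≈ 0.00012232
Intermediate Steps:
1/(-43*(-142) - 1*(-2069)) = 1/(6106 + 2069) = 1/8175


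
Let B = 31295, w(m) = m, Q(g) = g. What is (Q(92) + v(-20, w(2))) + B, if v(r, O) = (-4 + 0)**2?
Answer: 31403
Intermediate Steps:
v(r, O) = 16 (v(r, O) = (-4)**2 = 16)
(Q(92) + v(-20, w(2))) + B = (92 + 16) + 31295 = 108 + 31295 = 31403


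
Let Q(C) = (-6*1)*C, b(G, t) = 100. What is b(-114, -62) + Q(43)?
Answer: -158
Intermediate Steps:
Q(C) = -6*C
b(-114, -62) + Q(43) = 100 - 6*43 = 100 - 258 = -158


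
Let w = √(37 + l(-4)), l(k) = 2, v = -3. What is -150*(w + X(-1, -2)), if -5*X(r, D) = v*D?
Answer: 180 - 150*√39 ≈ -756.75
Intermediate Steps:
X(r, D) = 3*D/5 (X(r, D) = -(-3)*D/5 = 3*D/5)
w = √39 (w = √(37 + 2) = √39 ≈ 6.2450)
-150*(w + X(-1, -2)) = -150*(√39 + (⅗)*(-2)) = -150*(√39 - 6/5) = -150*(-6/5 + √39) = 180 - 150*√39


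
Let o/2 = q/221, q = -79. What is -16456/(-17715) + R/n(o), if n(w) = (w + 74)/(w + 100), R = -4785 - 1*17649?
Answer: -2179971509161/71728035 ≈ -30392.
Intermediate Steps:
R = -22434 (R = -4785 - 17649 = -22434)
o = -158/221 (o = 2*(-79/221) = -158/221 ≈ -0.71493)
n(w) = (74 + w)/(100 + w)
-16456/(-17715) + R/n(o) = -16456/(-17715) - 22434*(100 - 158/221)/(74 - 158/221) = -16456*(-1/17715) - 22434/((16196/221)/(21942/221)) = 16456/17715 - 22434/((221/21942)*(16196/221)) = 16456/17715 - 22434/8098/10971 = 16456/17715 - 22434*10971/8098 = 16456/17715 - 123061707/4049 = -2179971509161/71728035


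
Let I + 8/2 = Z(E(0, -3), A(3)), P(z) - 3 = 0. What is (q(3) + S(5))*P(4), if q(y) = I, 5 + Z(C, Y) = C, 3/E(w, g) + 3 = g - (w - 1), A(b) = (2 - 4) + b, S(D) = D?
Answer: -69/5 ≈ -13.800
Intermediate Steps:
P(z) = 3 (P(z) = 3 + 0 = 3)
A(b) = -2 + b
E(w, g) = 3/(-2 + g - w) (E(w, g) = 3/(-3 + (g - (w - 1))) = 3/(-3 + (g - (-1 + w))) = 3/(-3 + (g + (1 - w))) = 3/(-3 + (1 + g - w)) = 3/(-2 + g - w))
Z(C, Y) = -5 + C
I = -48/5 (I = -4 + (-5 - 3/(2 + 0 - 1*(-3))) = -4 + (-5 - 3/(2 + 0 + 3)) = -4 + (-5 - 3/5) = -4 - 28/5 = -48/5 ≈ -9.6000)
q(y) = -48/5
(q(3) + S(5))*P(4) = (-48/5 + 5)*3 = -23/5*3 = -69/5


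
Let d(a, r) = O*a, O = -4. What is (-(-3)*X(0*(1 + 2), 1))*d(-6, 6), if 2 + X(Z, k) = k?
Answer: -72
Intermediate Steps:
X(Z, k) = -2 + k
d(a, r) = -4*a
(-(-3)*X(0*(1 + 2), 1))*d(-6, 6) = (-(-3)*(-2 + 1))*(-4*(-6)) = -(-3)*(-1)*24 = -1*3*24 = -3*24 = -72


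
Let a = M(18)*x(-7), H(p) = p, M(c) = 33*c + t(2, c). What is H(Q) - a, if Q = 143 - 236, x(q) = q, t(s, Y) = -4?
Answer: 4037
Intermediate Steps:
Q = -93
M(c) = -4 + 33*c (M(c) = 33*c - 4 = -4 + 33*c)
a = -4130 (a = (-4 + 33*18)*(-7) = (-4 + 594)*(-7) = 590*(-7) = -4130)
H(Q) - a = -93 - 1*(-4130) = -93 + 4130 = 4037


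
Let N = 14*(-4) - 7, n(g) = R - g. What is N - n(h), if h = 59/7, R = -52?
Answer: -18/7 ≈ -2.5714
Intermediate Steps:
h = 59/7 (h = 59*(⅐) = 59/7 ≈ 8.4286)
n(g) = -52 - g
N = -63 (N = -56 - 7 = -63)
N - n(h) = -63 - (-52 - 1*59/7) = -63 - (-52 - 59/7) = -63 - 1*(-423/7) = -63 + 423/7 = -18/7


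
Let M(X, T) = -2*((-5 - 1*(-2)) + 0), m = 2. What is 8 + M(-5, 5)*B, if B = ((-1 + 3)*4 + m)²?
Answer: 608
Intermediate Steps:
M(X, T) = 6 (M(X, T) = -2*((-5 + 2) + 0) = -2*(-3 + 0) = -2*(-3) = 6)
B = 100 (B = ((-1 + 3)*4 + 2)² = (2*4 + 2)² = (8 + 2)² = 10² = 100)
8 + M(-5, 5)*B = 8 + 6*100 = 8 + 600 = 608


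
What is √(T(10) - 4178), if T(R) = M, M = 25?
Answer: I*√4153 ≈ 64.444*I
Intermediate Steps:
T(R) = 25
√(T(10) - 4178) = √(25 - 4178) = √(-4153) = I*√4153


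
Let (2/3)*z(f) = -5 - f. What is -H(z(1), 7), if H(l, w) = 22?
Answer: -22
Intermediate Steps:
z(f) = -15/2 - 3*f/2 (z(f) = 3*(-5 - f)/2 = -15/2 - 3*f/2)
-H(z(1), 7) = -1*22 = -22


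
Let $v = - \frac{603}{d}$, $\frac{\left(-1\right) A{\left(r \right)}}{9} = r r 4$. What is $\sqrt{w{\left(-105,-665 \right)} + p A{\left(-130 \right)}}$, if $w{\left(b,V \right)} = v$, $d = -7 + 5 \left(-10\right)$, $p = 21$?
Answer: $\frac{i \sqrt{4612276581}}{19} \approx 3574.4 i$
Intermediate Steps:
$d = -57$ ($d = -7 - 50 = -57$)
$A{\left(r \right)} = - 36 r^{2}$ ($A{\left(r \right)} = - 9 r r 4 = - 9 r^{2} \cdot 4 = - 9 \cdot 4 r^{2} = - 36 r^{2}$)
$v = \frac{201}{19}$ ($v = - \frac{603}{-57} = \left(-603\right) \left(- \frac{1}{57}\right) = \frac{201}{19} \approx 10.579$)
$w{\left(b,V \right)} = \frac{201}{19}$
$\sqrt{w{\left(-105,-665 \right)} + p A{\left(-130 \right)}} = \sqrt{\frac{201}{19} + 21 \left(- 36 \left(-130\right)^{2}\right)} = \sqrt{\frac{201}{19} + 21 \left(\left(-36\right) 16900\right)} = \sqrt{\frac{201}{19} + 21 \left(-608400\right)} = \sqrt{\frac{201}{19} - 12776400} = \sqrt{- \frac{242751399}{19}} = \frac{i \sqrt{4612276581}}{19}$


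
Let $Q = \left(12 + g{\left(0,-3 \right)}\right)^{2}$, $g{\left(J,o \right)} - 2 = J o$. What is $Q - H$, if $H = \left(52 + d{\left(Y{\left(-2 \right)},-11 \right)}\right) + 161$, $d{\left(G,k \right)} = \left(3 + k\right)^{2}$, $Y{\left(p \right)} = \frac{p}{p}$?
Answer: $-81$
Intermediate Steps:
$g{\left(J,o \right)} = 2 + J o$
$Y{\left(p \right)} = 1$
$H = 277$ ($H = \left(52 + \left(3 - 11\right)^{2}\right) + 161 = \left(52 + \left(-8\right)^{2}\right) + 161 = \left(52 + 64\right) + 161 = 116 + 161 = 277$)
$Q = 196$ ($Q = \left(12 + \left(2 + 0 \left(-3\right)\right)\right)^{2} = \left(12 + \left(2 + 0\right)\right)^{2} = \left(12 + 2\right)^{2} = 14^{2} = 196$)
$Q - H = 196 - 277 = -81$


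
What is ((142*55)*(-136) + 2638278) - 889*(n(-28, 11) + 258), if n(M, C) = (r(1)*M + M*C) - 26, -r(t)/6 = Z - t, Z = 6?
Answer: 896922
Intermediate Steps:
r(t) = -36 + 6*t (r(t) = -6*(6 - t) = -36 + 6*t)
n(M, C) = -26 - 30*M + C*M (n(M, C) = ((-36 + 6*1)*M + M*C) - 26 = ((-36 + 6)*M + C*M) - 26 = (-30*M + C*M) - 26 = -26 - 30*M + C*M)
((142*55)*(-136) + 2638278) - 889*(n(-28, 11) + 258) = ((142*55)*(-136) + 2638278) - 889*((-26 - 30*(-28) + 11*(-28)) + 258) = (7810*(-136) + 2638278) - 889*((-26 + 840 - 308) + 258) = (-1062160 + 2638278) - 889*(506 + 258) = 1576118 - 889*764 = 1576118 - 679196 = 896922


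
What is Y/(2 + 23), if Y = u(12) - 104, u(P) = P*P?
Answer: 8/5 ≈ 1.6000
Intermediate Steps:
u(P) = P²
Y = 40 (Y = 12² - 104 = 144 - 104 = 40)
Y/(2 + 23) = 40/(2 + 23) = 40/25 = 40*(1/25) = 8/5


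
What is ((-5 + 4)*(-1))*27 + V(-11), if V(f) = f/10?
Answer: 259/10 ≈ 25.900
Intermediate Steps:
V(f) = f/10 (V(f) = f*(1/10) = f/10)
((-5 + 4)*(-1))*27 + V(-11) = ((-5 + 4)*(-1))*27 + (1/10)*(-11) = -1*(-1)*27 - 11/10 = 1*27 - 11/10 = 27 - 11/10 = 259/10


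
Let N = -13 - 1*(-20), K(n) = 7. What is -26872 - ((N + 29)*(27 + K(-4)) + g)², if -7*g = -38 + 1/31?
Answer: -72439611833/47089 ≈ -1.5384e+6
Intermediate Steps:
g = 1177/217 (g = -(-38 + 1/31)/7 = -⅐*(-1177/31) = 1177/217 ≈ 5.4240)
N = 7 (N = -13 + 20 = 7)
-26872 - ((N + 29)*(27 + K(-4)) + g)² = -26872 - ((7 + 29)*(27 + 7) + 1177/217)² = -26872 - (36*34 + 1177/217)² = -26872 - (1224 + 1177/217)² = -26872 - (266785/217)² = -26872 - 1*71174236225/47089 = -26872 - 71174236225/47089 = -72439611833/47089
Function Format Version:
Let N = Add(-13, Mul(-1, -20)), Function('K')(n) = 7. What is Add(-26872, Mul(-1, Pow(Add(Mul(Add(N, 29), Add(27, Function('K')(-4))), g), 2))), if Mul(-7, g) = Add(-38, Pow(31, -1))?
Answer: Rational(-72439611833, 47089) ≈ -1.5384e+6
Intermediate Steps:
g = Rational(1177, 217) (g = Mul(Rational(-1, 7), Add(-38, Pow(31, -1))) = Mul(Rational(-1, 7), Add(-38, Rational(1, 31))) = Mul(Rational(-1, 7), Rational(-1177, 31)) = Rational(1177, 217) ≈ 5.4240)
N = 7 (N = Add(-13, 20) = 7)
Add(-26872, Mul(-1, Pow(Add(Mul(Add(N, 29), Add(27, Function('K')(-4))), g), 2))) = Add(-26872, Mul(-1, Pow(Add(Mul(Add(7, 29), Add(27, 7)), Rational(1177, 217)), 2))) = Add(-26872, Mul(-1, Pow(Add(Mul(36, 34), Rational(1177, 217)), 2))) = Add(-26872, Mul(-1, Pow(Add(1224, Rational(1177, 217)), 2))) = Add(-26872, Mul(-1, Pow(Rational(266785, 217), 2))) = Add(-26872, Mul(-1, Rational(71174236225, 47089))) = Add(-26872, Rational(-71174236225, 47089)) = Rational(-72439611833, 47089)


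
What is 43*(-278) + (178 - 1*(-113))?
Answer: -11663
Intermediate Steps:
43*(-278) + (178 - 1*(-113)) = -11954 + (178 + 113) = -11954 + 291 = -11663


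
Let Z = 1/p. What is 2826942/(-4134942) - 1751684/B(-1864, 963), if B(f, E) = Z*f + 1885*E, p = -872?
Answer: -5109266984902/3099061154259 ≈ -1.6486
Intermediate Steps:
Z = -1/872 (Z = 1/(-872) = -1/872 ≈ -0.0011468)
B(f, E) = 1885*E - f/872 (B(f, E) = -f/872 + 1885*E = 1885*E - f/872)
2826942/(-4134942) - 1751684/B(-1864, 963) = 2826942/(-4134942) - 1751684/(1885*963 - 1/872*(-1864)) = 2826942*(-1/4134942) - 1751684/(1815255 + 233/109) = -471157/689157 - 1751684/197863028/109 = -471157/689157 - 1751684*109/197863028 = -471157/689157 - 4339399/4496887 = -5109266984902/3099061154259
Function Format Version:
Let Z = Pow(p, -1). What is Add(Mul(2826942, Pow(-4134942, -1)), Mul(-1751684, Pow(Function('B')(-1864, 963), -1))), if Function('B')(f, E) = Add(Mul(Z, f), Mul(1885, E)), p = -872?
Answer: Rational(-5109266984902, 3099061154259) ≈ -1.6486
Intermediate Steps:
Z = Rational(-1, 872) (Z = Pow(-872, -1) = Rational(-1, 872) ≈ -0.0011468)
Function('B')(f, E) = Add(Mul(1885, E), Mul(Rational(-1, 872), f)) (Function('B')(f, E) = Add(Mul(Rational(-1, 872), f), Mul(1885, E)) = Add(Mul(1885, E), Mul(Rational(-1, 872), f)))
Add(Mul(2826942, Pow(-4134942, -1)), Mul(-1751684, Pow(Function('B')(-1864, 963), -1))) = Add(Mul(2826942, Pow(-4134942, -1)), Mul(-1751684, Pow(Add(Mul(1885, 963), Mul(Rational(-1, 872), -1864)), -1))) = Add(Mul(2826942, Rational(-1, 4134942)), Mul(-1751684, Pow(Add(1815255, Rational(233, 109)), -1))) = Add(Rational(-471157, 689157), Mul(-1751684, Pow(Rational(197863028, 109), -1))) = Add(Rational(-471157, 689157), Mul(-1751684, Rational(109, 197863028))) = Add(Rational(-471157, 689157), Rational(-4339399, 4496887)) = Rational(-5109266984902, 3099061154259)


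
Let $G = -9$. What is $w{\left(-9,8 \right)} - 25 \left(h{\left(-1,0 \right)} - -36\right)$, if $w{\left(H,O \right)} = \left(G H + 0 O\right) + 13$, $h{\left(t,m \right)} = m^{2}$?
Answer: $-806$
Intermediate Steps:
$w{\left(H,O \right)} = 13 - 9 H$ ($w{\left(H,O \right)} = \left(- 9 H + 0 O\right) + 13 = \left(- 9 H + 0\right) + 13 = - 9 H + 13 = 13 - 9 H$)
$w{\left(-9,8 \right)} - 25 \left(h{\left(-1,0 \right)} - -36\right) = \left(13 - -81\right) - 25 \left(0^{2} - -36\right) = \left(13 + 81\right) - 25 \left(0 + 36\right) = 94 - 900 = -806$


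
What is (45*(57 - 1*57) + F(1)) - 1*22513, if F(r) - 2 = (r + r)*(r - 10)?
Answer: -22529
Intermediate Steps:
F(r) = 2 + 2*r*(-10 + r) (F(r) = 2 + (r + r)*(r - 10) = 2 + (2*r)*(-10 + r) = 2 + 2*r*(-10 + r))
(45*(57 - 1*57) + F(1)) - 1*22513 = (45*(57 - 1*57) + (2 - 20*1 + 2*1²)) - 1*22513 = (45*(57 - 57) + (2 - 20 + 2*1)) - 22513 = (45*0 + (2 - 20 + 2)) - 22513 = (0 - 16) - 22513 = -16 - 22513 = -22529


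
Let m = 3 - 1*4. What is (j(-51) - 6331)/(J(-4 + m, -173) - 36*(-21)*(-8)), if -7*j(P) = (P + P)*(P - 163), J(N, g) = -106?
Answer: 66145/43078 ≈ 1.5355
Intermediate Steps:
m = -1 (m = 3 - 4 = -1)
j(P) = -2*P*(-163 + P)/7 (j(P) = -(P + P)*(P - 163)/7 = -2*P*(-163 + P)/7)
(j(-51) - 6331)/(J(-4 + m, -173) - 36*(-21)*(-8)) = ((2/7)*(-51)*(163 - 1*(-51)) - 6331)/(-106 - 36*(-21)*(-8)) = ((2/7)*(-51)*(163 + 51) - 6331)/(-106 + 756*(-8)) = ((2/7)*(-51)*214 - 6331)/(-106 - 6048) = (-21828/7 - 6331)/(-6154) = -66145/7*(-1/6154) = 66145/43078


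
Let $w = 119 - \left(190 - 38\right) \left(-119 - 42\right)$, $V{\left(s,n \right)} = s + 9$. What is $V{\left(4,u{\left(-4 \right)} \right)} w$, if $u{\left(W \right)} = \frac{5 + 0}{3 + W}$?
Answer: $319683$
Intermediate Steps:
$u{\left(W \right)} = \frac{5}{3 + W}$
$V{\left(s,n \right)} = 9 + s$
$w = 24591$ ($w = 119 - 152 \left(-161\right) = 119 - -24472 = 119 + 24472 = 24591$)
$V{\left(4,u{\left(-4 \right)} \right)} w = \left(9 + 4\right) 24591 = 13 \cdot 24591 = 319683$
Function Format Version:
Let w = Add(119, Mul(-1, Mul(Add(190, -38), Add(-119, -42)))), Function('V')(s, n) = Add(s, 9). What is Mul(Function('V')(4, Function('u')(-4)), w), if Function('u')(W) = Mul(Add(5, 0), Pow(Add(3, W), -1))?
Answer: 319683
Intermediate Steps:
Function('u')(W) = Mul(5, Pow(Add(3, W), -1))
Function('V')(s, n) = Add(9, s)
w = 24591 (w = Add(119, Mul(-1, Mul(152, -161))) = Add(119, Mul(-1, -24472)) = Add(119, 24472) = 24591)
Mul(Function('V')(4, Function('u')(-4)), w) = Mul(Add(9, 4), 24591) = Mul(13, 24591) = 319683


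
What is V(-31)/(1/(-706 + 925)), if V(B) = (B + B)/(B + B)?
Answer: 219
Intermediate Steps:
V(B) = 1 (V(B) = (2*B)/((2*B)) = (2*B)*(1/(2*B)) = 1)
V(-31)/(1/(-706 + 925)) = 1/1/(-706 + 925) = 1/1/219 = 1/(1/219) = 1*219 = 219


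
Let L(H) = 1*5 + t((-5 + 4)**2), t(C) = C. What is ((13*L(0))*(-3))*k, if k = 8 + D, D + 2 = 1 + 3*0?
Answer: -1638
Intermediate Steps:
D = -1 (D = -2 + (1 + 3*0) = -2 + (1 + 0) = -2 + 1 = -1)
k = 7 (k = 8 - 1 = 7)
L(H) = 6 (L(H) = 1*5 + (-5 + 4)**2 = 5 + (-1)**2 = 5 + 1 = 6)
((13*L(0))*(-3))*k = ((13*6)*(-3))*7 = (78*(-3))*7 = -234*7 = -1638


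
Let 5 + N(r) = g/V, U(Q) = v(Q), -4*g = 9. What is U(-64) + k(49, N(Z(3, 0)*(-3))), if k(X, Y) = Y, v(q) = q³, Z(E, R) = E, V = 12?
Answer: -4194387/16 ≈ -2.6215e+5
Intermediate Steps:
g = -9/4 (g = -¼*9 = -9/4 ≈ -2.2500)
U(Q) = Q³
N(r) = -83/16 (N(r) = -5 - 9/4/12 = -5 - 9/4*1/12 = -5 - 3/16 = -83/16)
U(-64) + k(49, N(Z(3, 0)*(-3))) = (-64)³ - 83/16 = -262144 - 83/16 = -4194387/16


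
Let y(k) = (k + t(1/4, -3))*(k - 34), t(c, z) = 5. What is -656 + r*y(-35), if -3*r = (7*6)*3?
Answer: -87596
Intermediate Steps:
y(k) = (-34 + k)*(5 + k) (y(k) = (k + 5)*(k - 34) = (5 + k)*(-34 + k) = (-34 + k)*(5 + k))
r = -42 (r = -7*6*3/3 = -14*3 = -⅓*126 = -42)
-656 + r*y(-35) = -656 - 42*(-170 + (-35)² - 29*(-35)) = -656 - 42*(-170 + 1225 + 1015) = -656 - 42*2070 = -656 - 86940 = -87596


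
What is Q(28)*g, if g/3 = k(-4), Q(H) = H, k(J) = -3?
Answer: -252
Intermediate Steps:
g = -9 (g = 3*(-3) = -9)
Q(28)*g = 28*(-9) = -252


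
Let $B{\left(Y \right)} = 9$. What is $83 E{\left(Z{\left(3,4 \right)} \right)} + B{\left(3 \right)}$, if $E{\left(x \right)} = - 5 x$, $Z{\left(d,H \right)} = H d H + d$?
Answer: $-21156$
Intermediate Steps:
$Z{\left(d,H \right)} = d + d H^{2}$ ($Z{\left(d,H \right)} = d H^{2} + d = d + d H^{2}$)
$83 E{\left(Z{\left(3,4 \right)} \right)} + B{\left(3 \right)} = 83 \left(- 5 \cdot 3 \left(1 + 4^{2}\right)\right) + 9 = 83 \left(- 5 \cdot 3 \left(1 + 16\right)\right) + 9 = 83 \left(- 5 \cdot 3 \cdot 17\right) + 9 = 83 \left(\left(-5\right) 51\right) + 9 = 83 \left(-255\right) + 9 = -21165 + 9 = -21156$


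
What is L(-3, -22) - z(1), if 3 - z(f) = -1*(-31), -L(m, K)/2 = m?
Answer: 34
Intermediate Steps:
L(m, K) = -2*m
z(f) = -28 (z(f) = 3 - (-1)*(-31) = 3 - 1*31 = 3 - 31 = -28)
L(-3, -22) - z(1) = -2*(-3) - 1*(-28) = 6 + 28 = 34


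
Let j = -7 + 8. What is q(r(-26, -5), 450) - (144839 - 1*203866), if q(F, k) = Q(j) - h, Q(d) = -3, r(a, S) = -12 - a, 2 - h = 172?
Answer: 59194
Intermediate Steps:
h = -170 (h = 2 - 1*172 = 2 - 172 = -170)
j = 1
q(F, k) = 167 (q(F, k) = -3 - 1*(-170) = -3 + 170 = 167)
q(r(-26, -5), 450) - (144839 - 1*203866) = 167 - (144839 - 1*203866) = 167 - (144839 - 203866) = 167 - 1*(-59027) = 167 + 59027 = 59194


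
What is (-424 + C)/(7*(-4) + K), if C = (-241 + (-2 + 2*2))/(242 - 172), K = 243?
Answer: -29919/15050 ≈ -1.9880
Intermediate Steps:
C = -239/70 (C = (-241 + (-2 + 4))/70 = (-241 + 2)*(1/70) = -239*1/70 = -239/70 ≈ -3.4143)
(-424 + C)/(7*(-4) + K) = (-424 - 239/70)/(7*(-4) + 243) = -29919/(70*(-28 + 243)) = -29919/70/215 = -29919/70*1/215 = -29919/15050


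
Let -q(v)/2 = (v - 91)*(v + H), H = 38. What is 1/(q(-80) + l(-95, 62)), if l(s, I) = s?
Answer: -1/14459 ≈ -6.9161e-5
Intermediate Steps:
q(v) = -2*(-91 + v)*(38 + v) (q(v) = -2*(v - 91)*(v + 38) = -2*(-91 + v)*(38 + v))
1/(q(-80) + l(-95, 62)) = 1/((6916 - 2*(-80)² + 106*(-80)) - 95) = 1/((6916 - 2*6400 - 8480) - 95) = 1/((6916 - 12800 - 8480) - 95) = 1/(-14364 - 95) = 1/(-14459) = -1/14459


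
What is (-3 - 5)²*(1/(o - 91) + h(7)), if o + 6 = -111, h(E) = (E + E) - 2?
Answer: 9980/13 ≈ 767.69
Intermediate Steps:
h(E) = -2 + 2*E (h(E) = 2*E - 2 = -2 + 2*E)
o = -117 (o = -6 - 111 = -117)
(-3 - 5)²*(1/(o - 91) + h(7)) = (-3 - 5)²*(1/(-117 - 91) + (-2 + 2*7)) = (-8)²*(1/(-208) + (-2 + 14)) = 64*(-1/208 + 12) = 64*(2495/208) = 9980/13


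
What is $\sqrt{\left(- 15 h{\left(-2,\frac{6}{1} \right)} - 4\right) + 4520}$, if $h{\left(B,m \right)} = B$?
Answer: $\sqrt{4546} \approx 67.424$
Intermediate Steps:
$\sqrt{\left(- 15 h{\left(-2,\frac{6}{1} \right)} - 4\right) + 4520} = \sqrt{\left(\left(-15\right) \left(-2\right) - 4\right) + 4520} = \sqrt{\left(30 - 4\right) + 4520} = \sqrt{26 + 4520} = \sqrt{4546}$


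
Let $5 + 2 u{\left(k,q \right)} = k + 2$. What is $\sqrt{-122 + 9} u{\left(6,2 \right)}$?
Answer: $\frac{3 i \sqrt{113}}{2} \approx 15.945 i$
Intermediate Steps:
$u{\left(k,q \right)} = - \frac{3}{2} + \frac{k}{2}$ ($u{\left(k,q \right)} = - \frac{5}{2} + \frac{k + 2}{2} = - \frac{5}{2} + \frac{2 + k}{2} = - \frac{5}{2} + \left(1 + \frac{k}{2}\right) = - \frac{3}{2} + \frac{k}{2}$)
$\sqrt{-122 + 9} u{\left(6,2 \right)} = \sqrt{-122 + 9} \left(- \frac{3}{2} + \frac{1}{2} \cdot 6\right) = \sqrt{-113} \left(- \frac{3}{2} + 3\right) = i \sqrt{113} \cdot \frac{3}{2} = \frac{3 i \sqrt{113}}{2}$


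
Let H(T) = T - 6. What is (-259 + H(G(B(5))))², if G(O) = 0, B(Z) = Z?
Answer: 70225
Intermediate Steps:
H(T) = -6 + T
(-259 + H(G(B(5))))² = (-259 + (-6 + 0))² = (-259 - 6)² = (-265)² = 70225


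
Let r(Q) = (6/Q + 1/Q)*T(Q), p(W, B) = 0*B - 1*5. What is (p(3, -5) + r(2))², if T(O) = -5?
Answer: 2025/4 ≈ 506.25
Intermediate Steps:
p(W, B) = -5 (p(W, B) = 0 - 5 = -5)
r(Q) = -35/Q (r(Q) = (6/Q + 1/Q)*(-5) = (7/Q)*(-5) = -35/Q)
(p(3, -5) + r(2))² = (-5 - 35/2)² = (-45/2)² = 2025/4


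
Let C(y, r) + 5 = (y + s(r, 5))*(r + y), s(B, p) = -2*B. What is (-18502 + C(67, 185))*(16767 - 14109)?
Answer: -252145854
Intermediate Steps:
C(y, r) = -5 + (r + y)*(y - 2*r) (C(y, r) = -5 + (y - 2*r)*(r + y) = -5 + (r + y)*(y - 2*r))
(-18502 + C(67, 185))*(16767 - 14109) = (-18502 + (-5 + 67² - 2*185² - 1*185*67))*(16767 - 14109) = (-18502 + (-5 + 4489 - 2*34225 - 12395))*2658 = (-18502 + (-5 + 4489 - 68450 - 12395))*2658 = (-18502 - 76361)*2658 = -94863*2658 = -252145854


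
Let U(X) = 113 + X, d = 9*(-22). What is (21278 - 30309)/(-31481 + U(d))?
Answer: 9031/31566 ≈ 0.28610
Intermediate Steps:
d = -198
(21278 - 30309)/(-31481 + U(d)) = (21278 - 30309)/(-31481 + (113 - 198)) = -9031/(-31481 - 85) = -9031/(-31566) = -9031*(-1/31566) = 9031/31566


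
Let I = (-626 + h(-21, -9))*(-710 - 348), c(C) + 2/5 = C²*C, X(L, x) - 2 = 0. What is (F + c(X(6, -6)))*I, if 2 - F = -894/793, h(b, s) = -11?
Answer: 2205047628/305 ≈ 7.2297e+6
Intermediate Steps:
X(L, x) = 2 (X(L, x) = 2 + 0 = 2)
F = 2480/793 (F = 2 - (-894)/793 = 2 - 1*(-894/793) = 2 + 894/793 = 2480/793 ≈ 3.1274)
c(C) = -⅖ + C³ (c(C) = -⅖ + C²*C = -⅖ + C³)
I = 673946 (I = (-626 - 11)*(-710 - 348) = -637*(-1058) = 673946)
(F + c(X(6, -6)))*I = (2480/793 + (-⅖ + 2³))*673946 = (2480/793 + (-⅖ + 8))*673946 = (2480/793 + 38/5)*673946 = (42534/3965)*673946 = 2205047628/305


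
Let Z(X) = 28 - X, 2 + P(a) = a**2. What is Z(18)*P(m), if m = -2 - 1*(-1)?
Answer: -10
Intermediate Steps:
m = -1 (m = -2 + 1 = -1)
P(a) = -2 + a**2
Z(18)*P(m) = (28 - 1*18)*(-2 + (-1)**2) = (28 - 18)*(-2 + 1) = 10*(-1) = -10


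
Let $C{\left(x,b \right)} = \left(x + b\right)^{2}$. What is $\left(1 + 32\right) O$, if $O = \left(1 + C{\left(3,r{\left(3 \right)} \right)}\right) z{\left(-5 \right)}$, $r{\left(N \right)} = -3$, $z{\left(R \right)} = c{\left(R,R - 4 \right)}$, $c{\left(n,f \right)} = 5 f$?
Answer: $-1485$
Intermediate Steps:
$z{\left(R \right)} = -20 + 5 R$ ($z{\left(R \right)} = 5 \left(R - 4\right) = 5 \left(-4 + R\right) = -20 + 5 R$)
$C{\left(x,b \right)} = \left(b + x\right)^{2}$
$O = -45$ ($O = \left(1 + \left(-3 + 3\right)^{2}\right) \left(-20 + 5 \left(-5\right)\right) = \left(1 + 0^{2}\right) \left(-20 - 25\right) = \left(1 + 0\right) \left(-45\right) = 1 \left(-45\right) = -45$)
$\left(1 + 32\right) O = \left(1 + 32\right) \left(-45\right) = 33 \left(-45\right) = -1485$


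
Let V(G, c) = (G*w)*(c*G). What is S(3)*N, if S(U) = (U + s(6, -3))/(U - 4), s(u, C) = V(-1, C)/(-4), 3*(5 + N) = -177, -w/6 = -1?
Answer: 480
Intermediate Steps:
w = 6 (w = -6*(-1) = 6)
V(G, c) = 6*c*G**2 (V(G, c) = (G*6)*(c*G) = (6*G)*(G*c) = 6*c*G**2)
N = -64 (N = -5 + (1/3)*(-177) = -5 - 59 = -64)
s(u, C) = -3*C/2 (s(u, C) = (6*C*(-1)**2)/(-4) = (6*C*1)*(-1/4) = (6*C)*(-1/4) = -3*C/2)
S(U) = (9/2 + U)/(-4 + U) (S(U) = (U - 3/2*(-3))/(U - 4) = (U + 9/2)/(-4 + U) = (9/2 + U)/(-4 + U))
S(3)*N = ((9/2 + 3)/(-4 + 3))*(-64) = ((15/2)/(-1))*(-64) = -1*15/2*(-64) = -15/2*(-64) = 480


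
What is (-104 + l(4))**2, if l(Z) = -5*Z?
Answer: 15376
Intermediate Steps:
(-104 + l(4))**2 = (-104 - 5*4)**2 = (-104 - 20)**2 = (-124)**2 = 15376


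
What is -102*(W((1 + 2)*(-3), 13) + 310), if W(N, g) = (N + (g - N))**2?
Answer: -48858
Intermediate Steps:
W(N, g) = g**2
-102*(W((1 + 2)*(-3), 13) + 310) = -102*(13**2 + 310) = -102*(169 + 310) = -102*479 = -48858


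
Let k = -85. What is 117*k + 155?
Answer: -9790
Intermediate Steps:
117*k + 155 = 117*(-85) + 155 = -9945 + 155 = -9790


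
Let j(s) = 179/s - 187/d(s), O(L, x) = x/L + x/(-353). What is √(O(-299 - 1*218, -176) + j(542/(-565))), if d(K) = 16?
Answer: I*√63862892039705987/17984644 ≈ 14.051*I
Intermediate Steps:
O(L, x) = -x/353 + x/L (O(L, x) = x/L + x*(-1/353) = x/L - x/353 = -x/353 + x/L)
j(s) = -187/16 + 179/s (j(s) = 179/s - 187/16 = -187/16 + 179/s)
√(O(-299 - 1*218, -176) + j(542/(-565))) = √((-1/353*(-176) - 176/(-299 - 1*218)) + (-187/16 + 179/((542/(-565))))) = √((176/353 - 176/(-299 - 218)) + (-187/16 + 179/((542*(-1/565))))) = √((176/353 - 176/(-517)) + (-187/16 + 179/(-542/565))) = √((176/353 - 176*(-1/517)) + (-187/16 + 179*(-565/542))) = √((176/353 + 16/47) + (-187/16 - 101135/542)) = √(13920/16591 - 859757/4336) = √(-14203871267/71938576) = I*√63862892039705987/17984644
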